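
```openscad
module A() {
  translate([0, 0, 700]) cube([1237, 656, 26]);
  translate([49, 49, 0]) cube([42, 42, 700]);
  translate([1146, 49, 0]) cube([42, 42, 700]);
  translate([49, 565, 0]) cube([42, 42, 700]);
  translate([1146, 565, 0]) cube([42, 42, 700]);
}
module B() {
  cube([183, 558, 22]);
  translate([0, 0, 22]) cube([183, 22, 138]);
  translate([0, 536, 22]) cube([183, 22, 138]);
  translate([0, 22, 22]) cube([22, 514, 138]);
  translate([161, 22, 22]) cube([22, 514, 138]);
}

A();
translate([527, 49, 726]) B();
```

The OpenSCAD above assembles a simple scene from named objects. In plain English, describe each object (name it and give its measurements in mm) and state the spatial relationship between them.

A is a table with a 1237×656 mm rectangular top, 26 mm thick, top surface at z = 726 mm, supported by four 42×42 mm square legs, each inset 49 mm from the nearest pair of top edges, running from the floor.

B is an open-topped rectangular box: outside dimensions 183×558×160 mm, with a uniform wall and base thickness of 22 mm. The base is a full 183×558 slab on the floor; four walls sit on top of the base. The front and back walls (the −y and +y sides) span the full width; the two side walls fit between them.

The open box is on top of the table, centred.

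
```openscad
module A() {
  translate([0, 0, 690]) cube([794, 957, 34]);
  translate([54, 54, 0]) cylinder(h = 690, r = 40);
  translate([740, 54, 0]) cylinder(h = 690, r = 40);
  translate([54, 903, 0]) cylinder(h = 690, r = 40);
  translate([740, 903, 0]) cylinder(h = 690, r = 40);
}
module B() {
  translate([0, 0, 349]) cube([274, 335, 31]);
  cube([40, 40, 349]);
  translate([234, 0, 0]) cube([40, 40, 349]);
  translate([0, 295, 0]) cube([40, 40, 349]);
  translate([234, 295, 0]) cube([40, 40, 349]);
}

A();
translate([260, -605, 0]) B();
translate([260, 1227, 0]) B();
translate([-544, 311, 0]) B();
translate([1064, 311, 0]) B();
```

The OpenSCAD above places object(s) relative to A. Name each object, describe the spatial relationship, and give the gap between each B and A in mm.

A is a table. B is a stool. Four stools sit around the table at the −y, +y, −x, +x sides. The gap between each stool and the table is 270 mm.

Each stool's nearest face is 270 mm from the table's bounding box.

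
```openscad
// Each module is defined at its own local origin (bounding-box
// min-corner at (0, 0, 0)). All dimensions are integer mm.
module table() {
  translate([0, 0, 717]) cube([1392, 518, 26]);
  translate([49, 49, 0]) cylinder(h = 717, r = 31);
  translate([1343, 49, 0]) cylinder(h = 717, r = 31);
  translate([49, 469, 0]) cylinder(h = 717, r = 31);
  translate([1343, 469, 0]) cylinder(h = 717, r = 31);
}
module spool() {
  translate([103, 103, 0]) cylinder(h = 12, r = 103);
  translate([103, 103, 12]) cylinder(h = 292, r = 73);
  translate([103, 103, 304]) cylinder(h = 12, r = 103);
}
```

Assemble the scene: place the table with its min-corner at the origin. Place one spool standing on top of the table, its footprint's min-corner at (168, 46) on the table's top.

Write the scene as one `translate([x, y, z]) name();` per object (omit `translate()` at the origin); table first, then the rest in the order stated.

table();
translate([168, 46, 743]) spool();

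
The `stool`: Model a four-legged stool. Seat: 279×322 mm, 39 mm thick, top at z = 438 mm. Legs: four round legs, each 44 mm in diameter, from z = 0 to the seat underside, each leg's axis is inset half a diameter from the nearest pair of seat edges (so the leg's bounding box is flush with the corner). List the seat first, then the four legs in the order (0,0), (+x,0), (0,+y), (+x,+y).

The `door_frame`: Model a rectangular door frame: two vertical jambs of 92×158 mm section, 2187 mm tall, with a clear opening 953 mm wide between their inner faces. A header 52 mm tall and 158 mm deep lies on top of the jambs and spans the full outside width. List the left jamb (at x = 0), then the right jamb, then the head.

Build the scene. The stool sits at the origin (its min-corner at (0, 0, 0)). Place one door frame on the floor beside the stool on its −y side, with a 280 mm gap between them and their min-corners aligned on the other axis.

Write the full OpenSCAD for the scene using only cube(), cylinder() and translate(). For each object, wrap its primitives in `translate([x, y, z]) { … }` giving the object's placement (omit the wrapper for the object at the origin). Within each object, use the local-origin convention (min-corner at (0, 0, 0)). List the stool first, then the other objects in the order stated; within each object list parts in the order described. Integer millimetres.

translate([0, 0, 399]) cube([279, 322, 39]);
translate([22, 22, 0]) cylinder(h = 399, r = 22);
translate([257, 22, 0]) cylinder(h = 399, r = 22);
translate([22, 300, 0]) cylinder(h = 399, r = 22);
translate([257, 300, 0]) cylinder(h = 399, r = 22);
translate([0, -438, 0]) {
  cube([92, 158, 2187]);
  translate([1045, 0, 0]) cube([92, 158, 2187]);
  translate([0, 0, 2187]) cube([1137, 158, 52]);
}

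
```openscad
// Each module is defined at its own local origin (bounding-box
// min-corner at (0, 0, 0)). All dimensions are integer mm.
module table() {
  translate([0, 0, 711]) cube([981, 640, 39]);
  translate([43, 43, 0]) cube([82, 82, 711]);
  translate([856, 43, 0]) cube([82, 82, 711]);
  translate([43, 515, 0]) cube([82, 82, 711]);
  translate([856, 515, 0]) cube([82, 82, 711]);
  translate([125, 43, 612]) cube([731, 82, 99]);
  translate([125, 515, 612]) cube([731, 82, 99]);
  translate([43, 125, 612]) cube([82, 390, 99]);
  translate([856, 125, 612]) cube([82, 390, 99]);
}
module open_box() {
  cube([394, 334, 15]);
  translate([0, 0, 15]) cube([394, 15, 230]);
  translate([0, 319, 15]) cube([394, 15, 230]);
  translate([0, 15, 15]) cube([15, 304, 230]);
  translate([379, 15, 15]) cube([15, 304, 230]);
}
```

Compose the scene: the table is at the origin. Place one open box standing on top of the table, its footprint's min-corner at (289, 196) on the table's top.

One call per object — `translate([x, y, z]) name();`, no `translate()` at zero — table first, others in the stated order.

table();
translate([289, 196, 750]) open_box();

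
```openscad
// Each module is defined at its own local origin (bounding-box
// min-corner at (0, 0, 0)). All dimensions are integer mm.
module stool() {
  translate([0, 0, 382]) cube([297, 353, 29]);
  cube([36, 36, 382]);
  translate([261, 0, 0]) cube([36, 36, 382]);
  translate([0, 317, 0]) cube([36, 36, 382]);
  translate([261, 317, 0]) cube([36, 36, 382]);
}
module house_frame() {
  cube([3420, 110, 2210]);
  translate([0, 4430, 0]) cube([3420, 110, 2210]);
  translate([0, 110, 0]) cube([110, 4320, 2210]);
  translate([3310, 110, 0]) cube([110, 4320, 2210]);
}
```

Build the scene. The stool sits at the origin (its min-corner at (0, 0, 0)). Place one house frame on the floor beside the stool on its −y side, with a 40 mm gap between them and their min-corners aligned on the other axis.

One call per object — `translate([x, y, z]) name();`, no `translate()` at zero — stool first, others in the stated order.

stool();
translate([0, -4580, 0]) house_frame();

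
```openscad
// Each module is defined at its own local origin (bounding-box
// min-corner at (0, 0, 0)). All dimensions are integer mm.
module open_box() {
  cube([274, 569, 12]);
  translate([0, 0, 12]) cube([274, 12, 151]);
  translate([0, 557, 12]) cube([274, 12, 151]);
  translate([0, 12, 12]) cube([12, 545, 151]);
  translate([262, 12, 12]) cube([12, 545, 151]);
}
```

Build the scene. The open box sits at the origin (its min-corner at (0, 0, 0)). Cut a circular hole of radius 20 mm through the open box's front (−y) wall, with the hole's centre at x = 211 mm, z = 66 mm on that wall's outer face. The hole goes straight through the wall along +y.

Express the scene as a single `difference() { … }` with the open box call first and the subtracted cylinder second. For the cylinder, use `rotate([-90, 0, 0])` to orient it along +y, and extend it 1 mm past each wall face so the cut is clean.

difference() {
  open_box();
  translate([211, -1, 66]) rotate([-90, 0, 0]) cylinder(h = 14, r = 20);
}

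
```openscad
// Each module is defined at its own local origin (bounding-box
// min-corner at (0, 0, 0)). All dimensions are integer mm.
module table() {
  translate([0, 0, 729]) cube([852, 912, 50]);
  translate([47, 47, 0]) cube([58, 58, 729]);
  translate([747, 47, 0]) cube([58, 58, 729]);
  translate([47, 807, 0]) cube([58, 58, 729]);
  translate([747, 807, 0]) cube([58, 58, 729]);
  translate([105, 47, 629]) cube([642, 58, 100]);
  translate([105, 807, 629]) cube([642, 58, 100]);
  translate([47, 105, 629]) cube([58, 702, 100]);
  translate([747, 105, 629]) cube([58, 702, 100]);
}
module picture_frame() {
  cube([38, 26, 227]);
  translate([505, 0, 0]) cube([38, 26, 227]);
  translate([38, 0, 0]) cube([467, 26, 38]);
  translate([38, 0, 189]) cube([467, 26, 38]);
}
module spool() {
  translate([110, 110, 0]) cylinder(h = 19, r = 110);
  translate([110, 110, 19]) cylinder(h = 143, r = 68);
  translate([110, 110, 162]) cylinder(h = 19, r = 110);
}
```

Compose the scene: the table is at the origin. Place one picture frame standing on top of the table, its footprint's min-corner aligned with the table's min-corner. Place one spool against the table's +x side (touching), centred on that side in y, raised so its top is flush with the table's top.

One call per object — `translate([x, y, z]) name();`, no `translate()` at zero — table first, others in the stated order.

table();
translate([0, 0, 779]) picture_frame();
translate([852, 346, 598]) spool();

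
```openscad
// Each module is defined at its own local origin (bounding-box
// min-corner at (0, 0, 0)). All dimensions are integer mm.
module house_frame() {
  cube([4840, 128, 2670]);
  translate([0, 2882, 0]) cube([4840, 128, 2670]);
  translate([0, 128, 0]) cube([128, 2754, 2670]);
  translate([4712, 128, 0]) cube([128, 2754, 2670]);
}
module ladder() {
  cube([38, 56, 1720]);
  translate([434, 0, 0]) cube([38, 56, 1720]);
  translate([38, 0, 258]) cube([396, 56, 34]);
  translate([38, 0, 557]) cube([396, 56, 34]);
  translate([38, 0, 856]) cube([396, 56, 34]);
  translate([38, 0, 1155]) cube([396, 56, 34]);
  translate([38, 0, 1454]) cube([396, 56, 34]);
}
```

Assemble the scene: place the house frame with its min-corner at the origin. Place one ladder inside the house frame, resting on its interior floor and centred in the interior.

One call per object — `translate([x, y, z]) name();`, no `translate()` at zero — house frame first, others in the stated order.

house_frame();
translate([2184, 1477, 0]) ladder();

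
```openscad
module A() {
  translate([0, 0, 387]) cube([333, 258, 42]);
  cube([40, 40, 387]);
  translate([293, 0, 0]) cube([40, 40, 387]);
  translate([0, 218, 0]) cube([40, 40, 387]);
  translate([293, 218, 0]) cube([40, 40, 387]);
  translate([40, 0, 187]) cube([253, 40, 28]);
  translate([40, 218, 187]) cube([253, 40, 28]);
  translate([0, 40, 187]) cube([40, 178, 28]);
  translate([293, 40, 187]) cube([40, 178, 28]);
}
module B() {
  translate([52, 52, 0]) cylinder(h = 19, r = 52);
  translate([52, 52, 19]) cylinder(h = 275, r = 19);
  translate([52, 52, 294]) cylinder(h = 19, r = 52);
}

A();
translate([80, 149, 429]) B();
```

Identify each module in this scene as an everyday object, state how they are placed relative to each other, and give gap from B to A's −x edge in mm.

The spool's min-x is at 80; the stool's min-x is 0; gap = 80 mm.

A is a stool. B is a spool. The spool is on top of the stool. The gap from the spool to the stool's −x edge is 80 mm.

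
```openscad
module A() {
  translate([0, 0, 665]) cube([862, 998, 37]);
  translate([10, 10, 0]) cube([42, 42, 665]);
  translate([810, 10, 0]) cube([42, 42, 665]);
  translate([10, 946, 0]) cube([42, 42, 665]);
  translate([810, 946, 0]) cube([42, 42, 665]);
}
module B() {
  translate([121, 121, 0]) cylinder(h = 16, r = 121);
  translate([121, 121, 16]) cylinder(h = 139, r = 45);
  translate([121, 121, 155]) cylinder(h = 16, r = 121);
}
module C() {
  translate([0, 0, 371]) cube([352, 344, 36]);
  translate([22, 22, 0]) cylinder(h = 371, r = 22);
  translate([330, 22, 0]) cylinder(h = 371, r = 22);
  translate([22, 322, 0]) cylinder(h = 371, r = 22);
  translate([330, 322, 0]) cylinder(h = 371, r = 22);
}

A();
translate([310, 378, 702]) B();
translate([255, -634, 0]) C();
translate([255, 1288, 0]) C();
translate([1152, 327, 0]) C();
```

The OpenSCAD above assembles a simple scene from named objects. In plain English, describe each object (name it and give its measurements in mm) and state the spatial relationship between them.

A is a rectangular dining table. The top is 862×998×37 mm with its upper surface at z = 702 mm. It stands on four 42×42 mm square legs, each inset 10 mm from the nearest pair of top edges, running from the floor to the underside of the top.

B is a spool: two coaxial disc flanges of radius 121 mm and thickness 16 mm, joined by a core cylinder of radius 45 mm and height 139 mm. The lower flange rests on z = 0 and the three cylinders share a vertical axis.

C is a simple wooden stool: a rectangular seat 352 mm (x) by 344 mm (y), 36 mm thick, top face at z = 407 mm, on four round legs, each 44 mm in diameter. The legs rest on z = 0, each leg's axis is inset half a diameter from the nearest pair of seat edges (so the leg's bounding box is flush with the corner).

The spool is on top of the table, centred. Three stools sit around the table at the −y, +y, +x sides.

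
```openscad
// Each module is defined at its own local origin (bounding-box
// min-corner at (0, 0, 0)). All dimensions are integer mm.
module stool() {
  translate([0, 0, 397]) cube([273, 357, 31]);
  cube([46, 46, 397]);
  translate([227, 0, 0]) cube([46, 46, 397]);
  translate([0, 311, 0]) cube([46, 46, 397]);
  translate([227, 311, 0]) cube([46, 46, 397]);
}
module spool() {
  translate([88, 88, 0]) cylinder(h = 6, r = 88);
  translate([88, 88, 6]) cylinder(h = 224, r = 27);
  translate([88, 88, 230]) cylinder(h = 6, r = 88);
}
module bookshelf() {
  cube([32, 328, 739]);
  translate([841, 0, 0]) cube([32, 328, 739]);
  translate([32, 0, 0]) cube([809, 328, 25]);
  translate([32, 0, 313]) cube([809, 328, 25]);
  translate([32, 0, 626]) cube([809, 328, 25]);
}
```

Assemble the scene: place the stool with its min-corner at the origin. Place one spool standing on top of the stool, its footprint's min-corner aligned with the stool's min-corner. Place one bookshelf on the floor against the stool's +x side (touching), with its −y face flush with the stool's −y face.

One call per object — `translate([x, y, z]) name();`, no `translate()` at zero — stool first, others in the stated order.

stool();
translate([0, 0, 428]) spool();
translate([273, 0, 0]) bookshelf();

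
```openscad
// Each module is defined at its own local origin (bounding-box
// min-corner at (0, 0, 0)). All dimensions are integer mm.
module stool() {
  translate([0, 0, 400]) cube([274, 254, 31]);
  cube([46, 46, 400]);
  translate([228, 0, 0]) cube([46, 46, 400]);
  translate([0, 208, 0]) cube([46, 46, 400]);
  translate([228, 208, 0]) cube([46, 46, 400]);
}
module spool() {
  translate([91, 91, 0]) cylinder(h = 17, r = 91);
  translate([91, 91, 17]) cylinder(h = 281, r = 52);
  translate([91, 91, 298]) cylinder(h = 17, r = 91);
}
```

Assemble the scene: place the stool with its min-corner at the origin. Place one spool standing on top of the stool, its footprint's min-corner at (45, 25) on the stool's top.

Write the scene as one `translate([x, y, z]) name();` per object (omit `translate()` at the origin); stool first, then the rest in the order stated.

stool();
translate([45, 25, 431]) spool();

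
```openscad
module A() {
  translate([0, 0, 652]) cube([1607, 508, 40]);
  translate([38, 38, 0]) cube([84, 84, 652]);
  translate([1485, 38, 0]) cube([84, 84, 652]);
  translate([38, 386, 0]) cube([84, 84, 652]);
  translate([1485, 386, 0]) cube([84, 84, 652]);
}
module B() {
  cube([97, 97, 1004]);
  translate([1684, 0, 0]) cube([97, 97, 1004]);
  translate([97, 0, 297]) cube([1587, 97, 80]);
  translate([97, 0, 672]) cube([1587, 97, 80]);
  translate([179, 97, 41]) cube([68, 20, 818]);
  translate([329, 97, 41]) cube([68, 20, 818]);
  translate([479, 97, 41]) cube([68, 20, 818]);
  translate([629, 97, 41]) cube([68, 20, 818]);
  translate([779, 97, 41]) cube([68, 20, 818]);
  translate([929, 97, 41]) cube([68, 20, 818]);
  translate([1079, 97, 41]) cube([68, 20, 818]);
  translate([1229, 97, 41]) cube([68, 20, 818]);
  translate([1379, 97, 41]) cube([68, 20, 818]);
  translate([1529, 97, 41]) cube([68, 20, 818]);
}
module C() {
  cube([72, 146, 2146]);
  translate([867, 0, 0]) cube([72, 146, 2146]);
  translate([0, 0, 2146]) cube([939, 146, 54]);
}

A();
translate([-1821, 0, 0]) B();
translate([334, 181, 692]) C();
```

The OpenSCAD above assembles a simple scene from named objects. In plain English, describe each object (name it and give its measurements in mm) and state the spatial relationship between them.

A is a rectangular dining table. The top is 1607×508×40 mm with its upper surface at z = 692 mm. It stands on four 84×84 mm square legs, each inset 38 mm from the nearest pair of top edges, running from the floor to the underside of the top.

B is a fence section. Two 97×97 mm posts, 1004 mm tall, stand on the floor with a clear span of 1587 mm between their inner faces. Two horizontal rails of 97×80 mm section span the gap between the posts with their undersides at z = 297 mm and z = 672 mm, flush with the posts' −y face. 10 pickets, each 68 mm wide, 20 mm thick and 818 mm tall, are fixed to the +y face of the rails with their bottoms at z = 41 mm, evenly spaced across the span with equal gaps (rounded down to the nearest mm) at the −x end and between each pair — any rounding remainder accumulates at the +x end.

C is a rectangular door frame: two vertical jambs of 72×146 mm section, 2146 mm tall, with a clear opening 795 mm wide between their inner faces. A header 54 mm tall and 146 mm deep lies on top of the jambs and spans the full outside width.

The fence section is on the floor beside the table on its −x side. The door frame is on top of the table, centred.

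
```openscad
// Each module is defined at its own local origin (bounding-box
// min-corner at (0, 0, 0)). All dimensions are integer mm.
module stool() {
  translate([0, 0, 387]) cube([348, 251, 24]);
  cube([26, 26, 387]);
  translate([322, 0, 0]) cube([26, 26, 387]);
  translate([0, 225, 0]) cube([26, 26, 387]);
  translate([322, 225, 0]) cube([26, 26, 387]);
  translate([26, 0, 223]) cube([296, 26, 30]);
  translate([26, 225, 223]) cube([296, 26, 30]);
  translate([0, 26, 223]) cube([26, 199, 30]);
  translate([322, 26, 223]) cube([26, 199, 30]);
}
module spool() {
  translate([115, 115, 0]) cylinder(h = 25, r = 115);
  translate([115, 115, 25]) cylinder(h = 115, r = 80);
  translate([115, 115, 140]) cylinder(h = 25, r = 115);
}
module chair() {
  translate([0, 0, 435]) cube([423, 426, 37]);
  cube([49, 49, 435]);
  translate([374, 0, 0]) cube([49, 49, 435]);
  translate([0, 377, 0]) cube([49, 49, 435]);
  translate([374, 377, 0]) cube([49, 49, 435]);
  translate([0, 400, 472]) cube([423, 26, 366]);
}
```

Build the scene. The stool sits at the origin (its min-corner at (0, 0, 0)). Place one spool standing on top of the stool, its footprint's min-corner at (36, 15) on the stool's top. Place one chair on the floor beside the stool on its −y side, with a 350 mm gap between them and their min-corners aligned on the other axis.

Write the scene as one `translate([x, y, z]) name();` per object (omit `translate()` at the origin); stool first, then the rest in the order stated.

stool();
translate([36, 15, 411]) spool();
translate([0, -776, 0]) chair();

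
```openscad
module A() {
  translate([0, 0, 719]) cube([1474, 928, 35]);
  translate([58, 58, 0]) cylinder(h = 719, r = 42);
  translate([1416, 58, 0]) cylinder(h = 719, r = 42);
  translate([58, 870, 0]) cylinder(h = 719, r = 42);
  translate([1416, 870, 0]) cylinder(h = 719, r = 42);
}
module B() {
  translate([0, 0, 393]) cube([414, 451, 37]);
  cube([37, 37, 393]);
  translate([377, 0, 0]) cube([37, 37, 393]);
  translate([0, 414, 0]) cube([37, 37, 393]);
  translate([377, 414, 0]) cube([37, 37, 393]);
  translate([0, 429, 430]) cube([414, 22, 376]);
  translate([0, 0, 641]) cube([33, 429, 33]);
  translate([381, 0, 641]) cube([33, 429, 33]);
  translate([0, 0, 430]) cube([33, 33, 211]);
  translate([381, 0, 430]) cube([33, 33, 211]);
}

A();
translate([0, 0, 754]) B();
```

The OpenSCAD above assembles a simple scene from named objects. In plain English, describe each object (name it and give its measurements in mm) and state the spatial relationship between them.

A is a rectangular dining table. The top is 1474×928×35 mm with its upper surface at z = 754 mm. It stands on four round legs of 84 mm diameter, each leg's bounding box inset 16 mm from the nearest pair of top edges, running from the floor to the underside of the top.

B is a chair: 414×451 mm seat, 37 mm thick, top at z = 430 mm, on four 37 mm square corner legs flush with the seat edges. A 22 mm thick backrest slab spans the full seat width, extending 376 mm above the seat top, its back face flush with the seat's +y edge. Two armrests of 33×33 mm section run along each side from the seat's front edge to the front of the backrest, top faces 244 mm above the seat top and outer faces flush with the seat's x-edges; a 33×33 mm post under the front of each armrest stands on the seat at the front corner.

The chair is on top of the table.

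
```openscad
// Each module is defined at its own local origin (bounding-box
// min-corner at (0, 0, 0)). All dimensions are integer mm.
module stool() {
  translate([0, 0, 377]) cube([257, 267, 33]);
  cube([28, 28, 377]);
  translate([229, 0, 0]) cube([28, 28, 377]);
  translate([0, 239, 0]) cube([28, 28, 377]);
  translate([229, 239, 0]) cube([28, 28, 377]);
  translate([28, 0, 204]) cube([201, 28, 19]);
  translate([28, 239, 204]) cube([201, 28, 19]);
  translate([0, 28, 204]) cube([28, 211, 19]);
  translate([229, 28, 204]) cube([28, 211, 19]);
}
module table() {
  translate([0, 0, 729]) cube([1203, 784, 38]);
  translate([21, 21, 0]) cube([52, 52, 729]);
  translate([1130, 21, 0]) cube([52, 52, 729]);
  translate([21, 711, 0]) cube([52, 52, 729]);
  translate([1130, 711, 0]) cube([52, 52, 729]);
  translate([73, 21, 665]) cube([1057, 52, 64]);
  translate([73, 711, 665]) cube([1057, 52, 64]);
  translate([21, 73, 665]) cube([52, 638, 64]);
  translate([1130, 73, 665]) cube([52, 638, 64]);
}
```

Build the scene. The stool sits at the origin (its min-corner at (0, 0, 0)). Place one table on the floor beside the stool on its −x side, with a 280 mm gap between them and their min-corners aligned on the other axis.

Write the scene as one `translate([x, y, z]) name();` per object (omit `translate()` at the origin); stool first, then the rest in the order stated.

stool();
translate([-1483, 0, 0]) table();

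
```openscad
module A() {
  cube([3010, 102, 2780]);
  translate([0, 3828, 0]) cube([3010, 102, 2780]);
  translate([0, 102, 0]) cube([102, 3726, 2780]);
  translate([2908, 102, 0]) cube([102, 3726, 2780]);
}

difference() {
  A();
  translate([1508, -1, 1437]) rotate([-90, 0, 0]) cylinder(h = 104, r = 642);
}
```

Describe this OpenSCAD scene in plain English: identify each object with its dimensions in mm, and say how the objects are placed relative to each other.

A is the wall frame of a small rectangular building: four walls, each 2780 mm tall and 102 mm thick, enclosing a footprint 3010 mm (x) by 3930 mm (y) outside-to-outside, with no floor or roof. The front and back walls (the −y and +y sides) span the full width; the two side walls fit between them.

The house frame has a circular hole of radius 642 mm through its front wall, centred at (x = 1508, z = 1437).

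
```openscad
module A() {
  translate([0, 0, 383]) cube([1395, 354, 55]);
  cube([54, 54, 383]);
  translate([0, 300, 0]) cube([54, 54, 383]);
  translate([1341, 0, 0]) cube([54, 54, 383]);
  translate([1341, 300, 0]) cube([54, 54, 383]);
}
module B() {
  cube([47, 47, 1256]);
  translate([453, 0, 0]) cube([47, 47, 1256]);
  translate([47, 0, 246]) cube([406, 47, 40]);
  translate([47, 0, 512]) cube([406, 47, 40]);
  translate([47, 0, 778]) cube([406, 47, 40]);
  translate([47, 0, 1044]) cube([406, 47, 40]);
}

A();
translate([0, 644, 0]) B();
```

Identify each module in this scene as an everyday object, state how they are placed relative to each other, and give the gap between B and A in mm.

The ladder's nearest face is 290 mm from the bench's +y face.

A is a bench. B is a ladder. The ladder is on the floor beside the bench on its +y side. The gap between the ladder and the bench is 290 mm.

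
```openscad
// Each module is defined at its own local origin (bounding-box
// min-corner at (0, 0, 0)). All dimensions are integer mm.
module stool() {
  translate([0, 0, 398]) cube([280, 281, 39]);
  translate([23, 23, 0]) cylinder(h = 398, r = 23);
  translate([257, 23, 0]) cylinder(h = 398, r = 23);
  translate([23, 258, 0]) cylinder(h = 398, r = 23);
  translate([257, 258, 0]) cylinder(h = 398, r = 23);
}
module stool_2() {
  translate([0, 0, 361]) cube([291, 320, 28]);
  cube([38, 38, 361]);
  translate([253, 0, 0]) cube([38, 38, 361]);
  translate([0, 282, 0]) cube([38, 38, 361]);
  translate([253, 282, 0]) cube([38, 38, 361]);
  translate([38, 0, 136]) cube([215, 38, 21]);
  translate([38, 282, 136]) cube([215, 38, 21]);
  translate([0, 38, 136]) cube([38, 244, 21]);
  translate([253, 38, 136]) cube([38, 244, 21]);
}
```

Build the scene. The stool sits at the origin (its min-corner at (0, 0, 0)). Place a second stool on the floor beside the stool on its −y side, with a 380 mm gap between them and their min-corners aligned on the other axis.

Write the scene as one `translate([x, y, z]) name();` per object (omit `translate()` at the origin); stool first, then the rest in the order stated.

stool();
translate([0, -700, 0]) stool_2();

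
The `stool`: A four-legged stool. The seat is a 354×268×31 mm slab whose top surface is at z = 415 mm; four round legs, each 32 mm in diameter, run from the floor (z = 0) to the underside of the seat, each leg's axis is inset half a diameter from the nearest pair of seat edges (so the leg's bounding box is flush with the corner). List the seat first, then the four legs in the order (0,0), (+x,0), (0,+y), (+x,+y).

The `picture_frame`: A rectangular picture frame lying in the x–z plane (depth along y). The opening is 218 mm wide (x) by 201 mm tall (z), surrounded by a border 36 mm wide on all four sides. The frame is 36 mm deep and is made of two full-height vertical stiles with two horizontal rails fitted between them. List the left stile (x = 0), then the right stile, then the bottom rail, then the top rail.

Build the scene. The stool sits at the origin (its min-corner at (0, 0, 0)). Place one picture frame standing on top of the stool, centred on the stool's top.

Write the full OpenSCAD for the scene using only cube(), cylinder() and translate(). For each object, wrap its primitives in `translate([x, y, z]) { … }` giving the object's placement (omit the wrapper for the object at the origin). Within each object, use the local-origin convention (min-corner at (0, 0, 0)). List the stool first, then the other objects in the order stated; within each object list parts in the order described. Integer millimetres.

translate([0, 0, 384]) cube([354, 268, 31]);
translate([16, 16, 0]) cylinder(h = 384, r = 16);
translate([338, 16, 0]) cylinder(h = 384, r = 16);
translate([16, 252, 0]) cylinder(h = 384, r = 16);
translate([338, 252, 0]) cylinder(h = 384, r = 16);
translate([32, 116, 415]) {
  cube([36, 36, 273]);
  translate([254, 0, 0]) cube([36, 36, 273]);
  translate([36, 0, 0]) cube([218, 36, 36]);
  translate([36, 0, 237]) cube([218, 36, 36]);
}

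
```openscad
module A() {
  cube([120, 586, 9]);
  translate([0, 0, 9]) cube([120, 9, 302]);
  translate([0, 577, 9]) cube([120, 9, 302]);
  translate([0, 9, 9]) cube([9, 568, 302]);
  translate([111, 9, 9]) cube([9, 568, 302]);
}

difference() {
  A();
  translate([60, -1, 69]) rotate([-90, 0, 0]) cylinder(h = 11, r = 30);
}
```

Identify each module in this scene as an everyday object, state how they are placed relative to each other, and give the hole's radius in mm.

The subtracted cylinder has r = 30 mm.

A is an open box. The open box has a circular hole through its front wall. The hole's radius is 30 mm.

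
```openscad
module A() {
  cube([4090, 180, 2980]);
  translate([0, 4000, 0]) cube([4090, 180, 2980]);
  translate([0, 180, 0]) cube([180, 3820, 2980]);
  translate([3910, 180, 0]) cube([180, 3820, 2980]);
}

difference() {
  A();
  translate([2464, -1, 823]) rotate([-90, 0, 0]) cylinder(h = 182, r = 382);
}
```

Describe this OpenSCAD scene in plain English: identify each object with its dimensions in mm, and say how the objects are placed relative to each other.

A is a box-shaped house frame (walls only): outside footprint 4090×4180 mm, wall height 2980 mm, wall thickness 180 mm. The two y-facing walls run the full x-width; the two x-facing walls fit between the inner faces of the y-facing walls.

The house frame has a circular hole of radius 382 mm through its front wall, centred at (x = 2464, z = 823).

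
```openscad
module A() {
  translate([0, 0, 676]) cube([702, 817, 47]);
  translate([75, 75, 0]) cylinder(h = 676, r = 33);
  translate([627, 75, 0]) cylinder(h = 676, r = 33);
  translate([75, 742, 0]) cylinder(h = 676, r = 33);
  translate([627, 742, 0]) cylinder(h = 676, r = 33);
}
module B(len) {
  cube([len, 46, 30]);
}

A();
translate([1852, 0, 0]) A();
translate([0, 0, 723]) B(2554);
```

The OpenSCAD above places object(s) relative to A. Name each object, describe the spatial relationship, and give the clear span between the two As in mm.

A is a table. B is a beam. A beam spans the tops of two tables. The clear span between the two tables is 1150 mm.

Second table starts at x = 1852; first ends at x = 702; clear span = 1852 − 702 = 1150 mm.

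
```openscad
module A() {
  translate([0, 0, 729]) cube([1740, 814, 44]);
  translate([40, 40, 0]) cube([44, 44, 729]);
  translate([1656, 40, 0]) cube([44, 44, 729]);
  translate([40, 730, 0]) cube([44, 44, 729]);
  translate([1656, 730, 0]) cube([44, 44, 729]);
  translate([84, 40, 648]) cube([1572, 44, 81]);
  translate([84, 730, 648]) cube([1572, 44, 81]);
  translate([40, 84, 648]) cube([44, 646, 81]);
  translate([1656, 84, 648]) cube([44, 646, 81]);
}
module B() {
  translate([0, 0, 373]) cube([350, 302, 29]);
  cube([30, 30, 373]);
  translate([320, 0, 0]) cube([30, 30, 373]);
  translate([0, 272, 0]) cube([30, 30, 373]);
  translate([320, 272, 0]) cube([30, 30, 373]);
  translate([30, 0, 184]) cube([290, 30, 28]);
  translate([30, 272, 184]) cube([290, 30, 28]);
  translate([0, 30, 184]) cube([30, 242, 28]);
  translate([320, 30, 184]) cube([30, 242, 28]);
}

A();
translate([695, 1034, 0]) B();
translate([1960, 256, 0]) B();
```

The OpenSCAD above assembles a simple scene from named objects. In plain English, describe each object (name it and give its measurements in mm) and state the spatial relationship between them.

A is a table with a 1740×814 mm rectangular top, 44 mm thick, top surface at z = 773 mm, supported by four 44×44 mm square legs, each inset 40 mm from the nearest pair of top edges, running from the floor. Four apron rails, 44 mm thick and 81 mm tall, run between adjacent legs with their top edges flush with the underside of the top and their outer faces flush with the legs' outer faces.

B is a simple wooden stool: a rectangular seat 350 mm (x) by 302 mm (y), 29 mm thick, top face at z = 402 mm, on four square legs, each 30×30 mm in cross-section. The legs rest on z = 0, each flush with a corner of the seat. Four stretchers, 30 mm wide and 28 mm tall, connect adjacent legs with their undersides at z = 184 mm, each running between the inner faces of the legs it joins and aligned with the legs' outer faces on the other axis.

Two stools sit around the table at the +y, +x sides.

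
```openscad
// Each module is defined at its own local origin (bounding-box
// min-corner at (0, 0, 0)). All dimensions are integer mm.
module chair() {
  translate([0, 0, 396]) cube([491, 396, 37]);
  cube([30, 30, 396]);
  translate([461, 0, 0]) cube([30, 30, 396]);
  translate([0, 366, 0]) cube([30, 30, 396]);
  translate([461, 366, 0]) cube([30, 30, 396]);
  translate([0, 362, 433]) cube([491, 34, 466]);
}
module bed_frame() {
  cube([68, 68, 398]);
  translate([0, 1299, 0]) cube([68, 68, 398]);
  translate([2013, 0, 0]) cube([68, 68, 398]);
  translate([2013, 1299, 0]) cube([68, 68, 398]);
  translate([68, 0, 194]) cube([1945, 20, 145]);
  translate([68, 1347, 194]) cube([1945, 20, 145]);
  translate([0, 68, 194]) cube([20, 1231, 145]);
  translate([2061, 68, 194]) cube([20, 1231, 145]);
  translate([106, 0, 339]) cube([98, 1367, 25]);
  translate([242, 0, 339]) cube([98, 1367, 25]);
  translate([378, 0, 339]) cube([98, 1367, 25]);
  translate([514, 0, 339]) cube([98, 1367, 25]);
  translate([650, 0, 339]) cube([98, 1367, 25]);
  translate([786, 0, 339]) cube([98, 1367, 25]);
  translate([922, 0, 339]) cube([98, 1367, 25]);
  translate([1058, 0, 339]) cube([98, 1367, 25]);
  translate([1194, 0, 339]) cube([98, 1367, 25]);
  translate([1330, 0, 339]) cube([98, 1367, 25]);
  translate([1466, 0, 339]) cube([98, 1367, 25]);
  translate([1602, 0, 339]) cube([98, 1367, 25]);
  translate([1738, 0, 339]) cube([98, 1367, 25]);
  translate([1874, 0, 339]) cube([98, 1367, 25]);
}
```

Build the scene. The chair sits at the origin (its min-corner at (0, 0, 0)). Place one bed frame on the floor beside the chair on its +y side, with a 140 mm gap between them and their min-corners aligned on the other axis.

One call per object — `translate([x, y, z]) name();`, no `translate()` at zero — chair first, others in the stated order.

chair();
translate([0, 536, 0]) bed_frame();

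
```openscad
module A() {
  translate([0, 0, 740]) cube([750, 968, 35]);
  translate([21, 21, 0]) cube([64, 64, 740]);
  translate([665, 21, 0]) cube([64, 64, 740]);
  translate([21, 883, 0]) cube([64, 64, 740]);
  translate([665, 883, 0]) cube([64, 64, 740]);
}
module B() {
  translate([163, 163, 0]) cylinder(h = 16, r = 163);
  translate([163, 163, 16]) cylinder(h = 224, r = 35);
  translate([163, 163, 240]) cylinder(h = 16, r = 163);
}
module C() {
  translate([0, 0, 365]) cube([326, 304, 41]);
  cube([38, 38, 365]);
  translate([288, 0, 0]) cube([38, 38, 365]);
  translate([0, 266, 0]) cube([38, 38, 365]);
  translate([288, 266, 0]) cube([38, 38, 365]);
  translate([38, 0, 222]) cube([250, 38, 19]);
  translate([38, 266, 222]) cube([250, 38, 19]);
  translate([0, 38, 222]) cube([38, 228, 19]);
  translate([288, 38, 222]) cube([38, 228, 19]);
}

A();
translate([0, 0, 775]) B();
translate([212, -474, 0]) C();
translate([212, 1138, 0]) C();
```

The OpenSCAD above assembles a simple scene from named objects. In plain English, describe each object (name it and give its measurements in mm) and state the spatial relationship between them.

A is a table: top 750 mm (x) × 968 mm (y), 35 mm thick, upper face at z = 775 mm, on four 64×64 mm square legs, each inset 21 mm from the nearest pair of top edges, running from z = 0 to the bottom of the top.

B is a spool: two coaxial disc flanges of radius 163 mm and thickness 16 mm, joined by a core cylinder of radius 35 mm and height 224 mm. The lower flange rests on z = 0 and the three cylinders share a vertical axis.

C is a simple wooden stool: a rectangular seat 326 mm (x) by 304 mm (y), 41 mm thick, top face at z = 406 mm, on four square legs, each 38×38 mm in cross-section. The legs rest on z = 0, each flush with a corner of the seat. Four stretchers, 38 mm wide and 19 mm tall, connect adjacent legs with their undersides at z = 222 mm, each running between the inner faces of the legs it joins and aligned with the legs' outer faces on the other axis.

The spool is on top of the table. Two stools sit around the table at the −y, +y sides.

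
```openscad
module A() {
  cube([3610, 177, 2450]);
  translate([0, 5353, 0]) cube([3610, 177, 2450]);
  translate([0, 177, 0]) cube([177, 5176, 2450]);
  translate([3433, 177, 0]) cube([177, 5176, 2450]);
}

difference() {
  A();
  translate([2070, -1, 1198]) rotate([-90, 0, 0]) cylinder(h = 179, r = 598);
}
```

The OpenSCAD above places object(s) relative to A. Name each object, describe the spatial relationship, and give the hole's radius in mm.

The subtracted cylinder has r = 598 mm.

A is a house frame. The house frame has a circular hole through its front wall. The hole's radius is 598 mm.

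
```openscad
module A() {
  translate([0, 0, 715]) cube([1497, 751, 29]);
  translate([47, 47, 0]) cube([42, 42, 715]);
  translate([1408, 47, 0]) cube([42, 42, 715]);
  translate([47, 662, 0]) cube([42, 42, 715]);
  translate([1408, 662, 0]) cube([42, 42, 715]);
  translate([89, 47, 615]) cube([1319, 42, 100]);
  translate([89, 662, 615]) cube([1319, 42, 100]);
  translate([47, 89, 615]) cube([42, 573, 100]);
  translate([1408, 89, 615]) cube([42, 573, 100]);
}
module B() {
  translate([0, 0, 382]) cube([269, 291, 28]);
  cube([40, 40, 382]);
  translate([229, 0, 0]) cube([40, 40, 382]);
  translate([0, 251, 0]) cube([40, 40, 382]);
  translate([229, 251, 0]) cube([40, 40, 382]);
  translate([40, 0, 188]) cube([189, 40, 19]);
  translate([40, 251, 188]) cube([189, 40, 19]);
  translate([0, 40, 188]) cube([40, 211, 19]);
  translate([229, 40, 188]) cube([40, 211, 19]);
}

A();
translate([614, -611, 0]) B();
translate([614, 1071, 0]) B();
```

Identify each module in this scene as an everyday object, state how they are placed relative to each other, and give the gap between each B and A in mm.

Each stool's nearest face is 320 mm from the table's bounding box.

A is a table. B is a stool. Two stools sit around the table at the −y, +y sides. The gap between each stool and the table is 320 mm.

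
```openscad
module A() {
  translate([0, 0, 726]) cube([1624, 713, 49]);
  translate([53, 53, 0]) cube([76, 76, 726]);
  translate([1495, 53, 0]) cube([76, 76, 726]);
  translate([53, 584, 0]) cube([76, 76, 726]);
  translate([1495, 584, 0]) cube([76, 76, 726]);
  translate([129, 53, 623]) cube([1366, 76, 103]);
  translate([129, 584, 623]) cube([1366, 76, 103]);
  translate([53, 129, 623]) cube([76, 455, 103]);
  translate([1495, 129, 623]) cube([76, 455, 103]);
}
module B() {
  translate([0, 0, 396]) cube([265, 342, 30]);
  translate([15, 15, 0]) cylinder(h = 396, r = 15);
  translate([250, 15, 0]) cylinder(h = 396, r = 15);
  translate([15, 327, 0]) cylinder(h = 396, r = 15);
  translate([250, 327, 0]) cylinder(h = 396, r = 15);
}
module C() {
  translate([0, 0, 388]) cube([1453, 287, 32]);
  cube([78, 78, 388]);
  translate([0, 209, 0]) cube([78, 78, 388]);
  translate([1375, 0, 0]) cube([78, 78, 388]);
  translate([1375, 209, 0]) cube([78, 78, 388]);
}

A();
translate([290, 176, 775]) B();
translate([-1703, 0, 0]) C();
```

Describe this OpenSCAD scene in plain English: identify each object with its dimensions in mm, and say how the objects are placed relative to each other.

A is a rectangular dining table. The top is 1624×713×49 mm with its upper surface at z = 775 mm. It stands on four 76×76 mm square legs, each inset 53 mm from the nearest pair of top edges, running from the floor to the underside of the top. Four apron rails, 76 mm thick and 103 mm tall, run between adjacent legs with their top edges flush with the underside of the top and their outer faces flush with the legs' outer faces.

B is a four-legged stool. The seat is a 265×342×30 mm slab whose top surface is at z = 426 mm; four round legs, each 30 mm in diameter, run from the floor (z = 0) to the underside of the seat, each leg's axis is inset half a diameter from the nearest pair of seat edges (so the leg's bounding box is flush with the corner).

C is a bench: a 1453×287 mm seat slab, 32 mm thick, top at z = 420 mm, on four 78×78 mm square legs flush with the seat corners and standing on z = 0.

The stool is on top of the table. The bench is on the floor beside the table on its −x side.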